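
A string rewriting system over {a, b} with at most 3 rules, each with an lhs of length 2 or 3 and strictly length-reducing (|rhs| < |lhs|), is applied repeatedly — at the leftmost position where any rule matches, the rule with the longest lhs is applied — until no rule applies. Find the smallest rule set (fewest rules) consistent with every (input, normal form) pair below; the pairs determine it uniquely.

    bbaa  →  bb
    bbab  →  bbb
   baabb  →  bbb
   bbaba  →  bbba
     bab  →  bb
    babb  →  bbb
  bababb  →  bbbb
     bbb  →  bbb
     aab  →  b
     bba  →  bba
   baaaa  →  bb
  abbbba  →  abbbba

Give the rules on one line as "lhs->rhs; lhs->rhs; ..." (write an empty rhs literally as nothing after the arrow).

  | bbaa => bb
  | bbab => bbb
  | baabb => bbb
  | bbaba => bbba

aa->; aaa->ba; bab->bb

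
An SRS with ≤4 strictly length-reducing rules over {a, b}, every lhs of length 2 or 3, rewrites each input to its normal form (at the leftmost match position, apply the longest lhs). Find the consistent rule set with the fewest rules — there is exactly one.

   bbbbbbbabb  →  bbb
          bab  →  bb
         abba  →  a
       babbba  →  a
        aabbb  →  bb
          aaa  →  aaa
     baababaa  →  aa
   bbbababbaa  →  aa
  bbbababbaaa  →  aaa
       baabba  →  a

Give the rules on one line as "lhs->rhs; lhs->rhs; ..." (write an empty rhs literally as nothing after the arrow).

aab->; ab->b; bba->a

  | bbbbbbbabb => bbbbbabb => bbbabb => babb => bbb
  | bab => bb
  | abba => bba => a
  | babbba => bbbba => bba => a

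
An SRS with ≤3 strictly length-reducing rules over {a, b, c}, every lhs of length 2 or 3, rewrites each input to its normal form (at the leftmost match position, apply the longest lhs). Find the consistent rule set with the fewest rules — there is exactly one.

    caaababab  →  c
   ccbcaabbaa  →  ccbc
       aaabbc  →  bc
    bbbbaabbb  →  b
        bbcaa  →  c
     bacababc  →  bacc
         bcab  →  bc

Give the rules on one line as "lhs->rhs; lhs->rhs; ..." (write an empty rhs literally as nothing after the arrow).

aa->; ab->; bb->

  | caaababab => cababab => cabab => cab => c
  | ccbcaabbaa => ccbcbbaa => ccbcaa => ccbc
  | aaabbc => abbc => bc
  | bbbbaabbb => bbaabbb => aabbb => bbb => b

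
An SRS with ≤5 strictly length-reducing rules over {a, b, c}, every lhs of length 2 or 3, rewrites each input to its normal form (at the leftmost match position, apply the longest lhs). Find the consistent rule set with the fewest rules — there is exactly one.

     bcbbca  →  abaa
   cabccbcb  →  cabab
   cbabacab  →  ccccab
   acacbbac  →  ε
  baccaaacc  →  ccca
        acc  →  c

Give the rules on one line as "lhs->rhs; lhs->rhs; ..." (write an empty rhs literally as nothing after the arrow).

  | bcbbca => abbca => abaa
  | cabccbcb => cabcbcb => cabbcb => cabab
  | cbabacab => cbaccab => ccccab
  | acacbbac => acbbac => bbac => bcc => ac => ε

abc->ab; ac->; bac->cc; bc->a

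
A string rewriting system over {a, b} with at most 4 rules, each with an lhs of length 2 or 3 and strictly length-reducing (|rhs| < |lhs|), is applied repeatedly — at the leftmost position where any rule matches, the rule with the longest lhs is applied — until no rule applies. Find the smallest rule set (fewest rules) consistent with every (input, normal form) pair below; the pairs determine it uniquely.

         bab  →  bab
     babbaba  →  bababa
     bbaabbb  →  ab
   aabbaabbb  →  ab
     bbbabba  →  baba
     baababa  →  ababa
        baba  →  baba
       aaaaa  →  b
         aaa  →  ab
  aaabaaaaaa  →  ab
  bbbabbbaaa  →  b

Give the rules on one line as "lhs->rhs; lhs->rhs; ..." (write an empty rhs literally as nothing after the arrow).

  | bab
  | babbaba => bababa
  | bbaabbb => baabbb => abbb => abb => ab
  | aabbaabbb => bbbaabbb => bbaabbb => baabbb => abbb => abb => ab

aa->b; aaa->ab; baa->a; bb->b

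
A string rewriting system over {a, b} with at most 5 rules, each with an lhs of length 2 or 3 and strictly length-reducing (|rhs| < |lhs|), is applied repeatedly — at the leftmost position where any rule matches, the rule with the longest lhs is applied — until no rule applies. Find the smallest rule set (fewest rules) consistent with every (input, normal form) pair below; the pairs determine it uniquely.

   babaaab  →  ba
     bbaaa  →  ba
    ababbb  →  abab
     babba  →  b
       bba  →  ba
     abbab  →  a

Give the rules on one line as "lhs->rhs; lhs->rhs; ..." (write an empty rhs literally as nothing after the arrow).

  | babaaab => babbab => baab => ba
  | bbaaa => baaa => bba => ba
  | ababbb => abab
  | babba => baa => bb => b

aa->b; aab->a; abb->a; bb->b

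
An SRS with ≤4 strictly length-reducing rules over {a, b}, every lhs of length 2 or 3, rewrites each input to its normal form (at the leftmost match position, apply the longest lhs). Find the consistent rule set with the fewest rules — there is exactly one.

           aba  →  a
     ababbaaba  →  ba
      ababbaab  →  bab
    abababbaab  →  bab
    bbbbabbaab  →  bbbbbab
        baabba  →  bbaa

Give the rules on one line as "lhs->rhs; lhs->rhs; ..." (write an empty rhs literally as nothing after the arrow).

aab->ab; aba->a; abb->ba

  | aba => a
  | ababbaaba => abbaaba => baaaba => baaba => baba => ba
  | ababbaab => abbaab => baaab => baab => bab
  | abababbaab => ababbaab => abbaab => baaab => baab => bab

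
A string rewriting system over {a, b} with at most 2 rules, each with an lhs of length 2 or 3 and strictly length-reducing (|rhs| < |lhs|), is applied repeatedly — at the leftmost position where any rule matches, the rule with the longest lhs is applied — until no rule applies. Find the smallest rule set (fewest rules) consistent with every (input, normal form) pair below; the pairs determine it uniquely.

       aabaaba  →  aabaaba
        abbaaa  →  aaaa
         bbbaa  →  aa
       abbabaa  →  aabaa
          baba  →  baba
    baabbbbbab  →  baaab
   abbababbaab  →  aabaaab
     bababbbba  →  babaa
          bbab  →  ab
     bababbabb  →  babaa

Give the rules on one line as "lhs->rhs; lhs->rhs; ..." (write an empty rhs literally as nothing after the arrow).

  | aabaaba
  | abbaaa => aaaa
  | bbbaa => bbaa => aa
  | abbabaa => aabaa

bb->; bbb->bb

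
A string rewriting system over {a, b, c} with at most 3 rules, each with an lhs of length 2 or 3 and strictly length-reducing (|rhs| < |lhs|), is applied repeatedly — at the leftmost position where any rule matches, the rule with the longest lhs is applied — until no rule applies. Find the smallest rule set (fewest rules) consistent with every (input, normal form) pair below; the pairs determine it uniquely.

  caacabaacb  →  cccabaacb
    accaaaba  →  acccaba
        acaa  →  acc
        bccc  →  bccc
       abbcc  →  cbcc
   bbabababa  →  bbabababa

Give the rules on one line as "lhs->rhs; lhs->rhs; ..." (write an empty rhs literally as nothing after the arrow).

  | caacabaacb => cccabaacb
  | accaaaba => acccaba
  | acaa => acc
  | bccc

abb->cb; caa->cc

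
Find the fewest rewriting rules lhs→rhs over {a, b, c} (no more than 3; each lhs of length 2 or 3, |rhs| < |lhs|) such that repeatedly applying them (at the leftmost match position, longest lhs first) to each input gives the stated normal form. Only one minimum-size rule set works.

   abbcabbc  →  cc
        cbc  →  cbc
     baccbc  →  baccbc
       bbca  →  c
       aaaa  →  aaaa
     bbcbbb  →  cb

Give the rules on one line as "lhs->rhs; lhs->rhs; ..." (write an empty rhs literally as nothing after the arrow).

  | abbcabbc => aacabbc => acbbc => acac => cc
  | cbc
  | baccbc
  | bbca => aca => c

aca->c; bb->a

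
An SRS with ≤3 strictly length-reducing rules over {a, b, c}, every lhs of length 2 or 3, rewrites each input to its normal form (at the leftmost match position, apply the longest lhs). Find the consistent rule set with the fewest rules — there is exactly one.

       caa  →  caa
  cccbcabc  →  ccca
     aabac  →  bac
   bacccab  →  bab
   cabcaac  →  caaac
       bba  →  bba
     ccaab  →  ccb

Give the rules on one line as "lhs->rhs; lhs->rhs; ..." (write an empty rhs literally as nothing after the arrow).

  | caa
  | cccbcabc => cccabc => ccca
  | aabac => bac
  | bacccab => bbcab => bab

aab->b; acc->b; bc->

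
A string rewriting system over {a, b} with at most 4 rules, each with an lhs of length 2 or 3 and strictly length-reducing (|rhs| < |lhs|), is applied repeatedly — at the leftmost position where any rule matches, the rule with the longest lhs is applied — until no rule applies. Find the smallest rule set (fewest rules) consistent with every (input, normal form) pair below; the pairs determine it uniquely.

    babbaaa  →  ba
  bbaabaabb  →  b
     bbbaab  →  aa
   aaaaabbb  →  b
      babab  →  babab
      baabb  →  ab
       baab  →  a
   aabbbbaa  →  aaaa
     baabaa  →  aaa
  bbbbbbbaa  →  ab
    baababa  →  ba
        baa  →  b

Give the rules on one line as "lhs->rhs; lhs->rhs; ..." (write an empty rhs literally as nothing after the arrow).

aab->b; baa->b; bb->a

  | babbaaa => baaaaa => baaa => ba
  | bbaabaabb => aaabaabb => abaabb => abbb => aab => b
  | bbbaab => abaab => abb => aa
  | aaaaabbb => aaabbb => abbb => aab => b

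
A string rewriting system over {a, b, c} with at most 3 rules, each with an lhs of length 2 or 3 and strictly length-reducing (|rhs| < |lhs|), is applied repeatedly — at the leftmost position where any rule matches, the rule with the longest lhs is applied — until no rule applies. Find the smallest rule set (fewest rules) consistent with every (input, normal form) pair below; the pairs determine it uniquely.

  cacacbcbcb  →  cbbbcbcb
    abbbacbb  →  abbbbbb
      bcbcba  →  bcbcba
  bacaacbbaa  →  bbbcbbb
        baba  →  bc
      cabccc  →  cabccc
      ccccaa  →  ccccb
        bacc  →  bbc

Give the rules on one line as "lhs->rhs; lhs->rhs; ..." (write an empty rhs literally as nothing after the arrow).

  | cacacbcbcb => cbacbcbcb => cbbbcbcb
  | abbbacbb => abbbbbb
  | bcbcba
  | bacaacbbaa => bbaacbbaa => bbbcbbaa => bbbcbbb

aa->b; aba->c; ac->b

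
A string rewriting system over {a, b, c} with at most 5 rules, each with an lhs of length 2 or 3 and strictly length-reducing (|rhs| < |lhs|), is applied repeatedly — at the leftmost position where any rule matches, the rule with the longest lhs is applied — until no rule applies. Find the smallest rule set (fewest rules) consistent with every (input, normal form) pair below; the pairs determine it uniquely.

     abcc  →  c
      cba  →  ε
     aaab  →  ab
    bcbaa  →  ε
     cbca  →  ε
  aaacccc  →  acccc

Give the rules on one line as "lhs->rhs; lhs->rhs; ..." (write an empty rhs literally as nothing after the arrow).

  | abcc => aac => c
  | cba => ba => ε
  | aaab => ab
  | bcbaa => abaa => aa => ε

aa->; ba->; bc->a; cb->b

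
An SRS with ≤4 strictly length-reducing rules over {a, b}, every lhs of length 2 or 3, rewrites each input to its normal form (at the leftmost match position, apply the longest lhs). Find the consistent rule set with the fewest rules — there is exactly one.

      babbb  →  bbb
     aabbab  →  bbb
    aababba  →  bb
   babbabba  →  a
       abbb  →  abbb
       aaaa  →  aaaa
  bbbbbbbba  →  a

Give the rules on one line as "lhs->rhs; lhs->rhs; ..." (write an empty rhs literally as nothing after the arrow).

  | babbb => bbb
  | aabbab => abab => bbb
  | aababba => aabba => aba => bb
  | babbabba => bbabba => bbba => bba => ba => a

aab->a; aba->bb; ba->a; bab->b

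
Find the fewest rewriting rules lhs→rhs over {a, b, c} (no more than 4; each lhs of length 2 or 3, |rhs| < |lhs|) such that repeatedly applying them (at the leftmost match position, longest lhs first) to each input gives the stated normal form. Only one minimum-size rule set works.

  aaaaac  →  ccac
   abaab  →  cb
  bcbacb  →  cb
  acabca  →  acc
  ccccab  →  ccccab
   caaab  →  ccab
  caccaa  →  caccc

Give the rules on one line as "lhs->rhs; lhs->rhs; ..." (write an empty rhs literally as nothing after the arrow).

  | aaaaac => caaac => ccac
  | abaab => aab => cb
  | bcbacb => bacb => cb
  | acabca => acaa => acc

aa->c; ba->; bc->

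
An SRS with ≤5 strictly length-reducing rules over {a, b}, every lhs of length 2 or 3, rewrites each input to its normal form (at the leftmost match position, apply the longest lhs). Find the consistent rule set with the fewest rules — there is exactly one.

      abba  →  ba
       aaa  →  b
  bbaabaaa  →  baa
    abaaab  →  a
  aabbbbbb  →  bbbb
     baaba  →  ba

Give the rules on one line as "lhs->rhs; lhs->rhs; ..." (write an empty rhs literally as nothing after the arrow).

  | abba => ba
  | aaa => b
  | bbaabaaa => babaaa => baa
  | abaaab => aab => a

aaa->b; ab->; aba->; bba->b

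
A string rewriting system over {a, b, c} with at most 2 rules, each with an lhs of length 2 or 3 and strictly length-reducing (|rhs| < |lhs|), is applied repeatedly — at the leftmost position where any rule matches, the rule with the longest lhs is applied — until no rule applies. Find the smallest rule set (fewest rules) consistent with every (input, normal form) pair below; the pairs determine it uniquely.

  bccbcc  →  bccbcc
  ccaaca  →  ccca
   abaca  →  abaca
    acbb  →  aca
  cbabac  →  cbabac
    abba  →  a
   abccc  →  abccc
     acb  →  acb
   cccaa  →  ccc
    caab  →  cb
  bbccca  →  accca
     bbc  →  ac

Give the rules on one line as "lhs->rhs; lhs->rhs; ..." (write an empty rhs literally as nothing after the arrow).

aa->; bb->a

  | bccbcc
  | ccaaca => ccca
  | abaca
  | acbb => aca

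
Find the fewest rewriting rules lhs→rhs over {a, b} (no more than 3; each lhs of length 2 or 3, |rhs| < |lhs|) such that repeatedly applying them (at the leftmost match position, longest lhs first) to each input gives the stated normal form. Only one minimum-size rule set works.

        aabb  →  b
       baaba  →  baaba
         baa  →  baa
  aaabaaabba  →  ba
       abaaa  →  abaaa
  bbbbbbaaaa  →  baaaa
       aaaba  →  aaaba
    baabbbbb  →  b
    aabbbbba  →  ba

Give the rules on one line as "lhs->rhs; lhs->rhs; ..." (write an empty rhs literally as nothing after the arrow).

abb->bb; bb->b

  | aabb => abb => bb => b
  | baaba
  | baa
  | aaabaaabba => aaabaabba => aaababba => aaabbba => aabbba => abbba => bbba => bba => ba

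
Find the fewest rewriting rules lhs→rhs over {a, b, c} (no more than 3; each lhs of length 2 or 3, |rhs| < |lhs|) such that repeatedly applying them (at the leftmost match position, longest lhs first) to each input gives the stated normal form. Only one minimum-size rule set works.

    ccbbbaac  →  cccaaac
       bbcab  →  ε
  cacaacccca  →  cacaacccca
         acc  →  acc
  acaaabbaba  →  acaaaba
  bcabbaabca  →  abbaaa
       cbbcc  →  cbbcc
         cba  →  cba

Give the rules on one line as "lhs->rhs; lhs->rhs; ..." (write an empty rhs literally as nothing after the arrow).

  | ccbbbaac => cccaaac
  | bbcab => bab => ε
  | cacaacccca
  | acc

bab->; bbb->ca; bca->a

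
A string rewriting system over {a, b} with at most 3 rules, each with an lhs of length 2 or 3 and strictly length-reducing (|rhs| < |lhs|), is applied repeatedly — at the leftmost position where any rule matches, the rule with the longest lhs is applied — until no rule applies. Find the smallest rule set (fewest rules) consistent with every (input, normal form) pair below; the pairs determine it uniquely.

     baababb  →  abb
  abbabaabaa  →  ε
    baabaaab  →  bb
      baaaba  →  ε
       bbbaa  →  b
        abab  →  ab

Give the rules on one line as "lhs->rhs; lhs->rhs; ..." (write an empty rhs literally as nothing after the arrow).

  | baababb => ababb => abb
  | abbabaabaa => abbaabaa => ababaa => abaa => aa => ε
  | baabaaab => abaaab => aaab => bb
  | baaaba => aaba => ba => ε

aa->; aaa->b; ba->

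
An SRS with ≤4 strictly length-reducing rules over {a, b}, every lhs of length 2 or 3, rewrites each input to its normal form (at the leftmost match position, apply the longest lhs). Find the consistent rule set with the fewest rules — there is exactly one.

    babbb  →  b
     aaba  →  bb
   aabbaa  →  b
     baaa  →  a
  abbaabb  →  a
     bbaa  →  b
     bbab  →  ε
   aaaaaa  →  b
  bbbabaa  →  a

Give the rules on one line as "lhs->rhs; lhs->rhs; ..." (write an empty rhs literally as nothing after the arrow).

  | babbb => bbbb => b
  | aaba => bba => bb
  | aabbaa => bbbaa => aa => b
  | baaa => a

aa->b; ba->b; baa->; bbb->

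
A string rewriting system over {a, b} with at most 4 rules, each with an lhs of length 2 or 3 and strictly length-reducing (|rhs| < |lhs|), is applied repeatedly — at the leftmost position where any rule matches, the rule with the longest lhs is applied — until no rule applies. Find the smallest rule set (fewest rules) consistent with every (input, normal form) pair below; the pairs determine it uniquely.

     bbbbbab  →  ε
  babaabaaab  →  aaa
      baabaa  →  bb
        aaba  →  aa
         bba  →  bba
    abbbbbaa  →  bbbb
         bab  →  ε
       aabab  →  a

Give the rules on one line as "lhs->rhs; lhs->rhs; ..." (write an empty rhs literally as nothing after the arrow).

  | bbbbbab => bbbbab => bbbab => bbab => bab => ab => ε
  | babaabaaab => abaabaaab => aabaaab => aaaab => aaa
  | baabaa => bbaa => bb
  | aaba => aa

ab->; baa->b; bab->ab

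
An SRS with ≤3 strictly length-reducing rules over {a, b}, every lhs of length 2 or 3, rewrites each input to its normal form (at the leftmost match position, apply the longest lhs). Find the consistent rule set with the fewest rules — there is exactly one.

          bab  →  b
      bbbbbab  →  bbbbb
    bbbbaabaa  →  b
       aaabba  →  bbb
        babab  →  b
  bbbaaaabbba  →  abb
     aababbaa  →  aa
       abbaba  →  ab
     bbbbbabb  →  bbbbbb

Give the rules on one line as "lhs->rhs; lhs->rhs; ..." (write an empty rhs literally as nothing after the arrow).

aaa->bb; ba->

  | bab => b
  | bbbbbab => bbbbb
  | bbbbaabaa => bbbabaa => bbbaa => bba => b
  | aaabba => bbbba => bbb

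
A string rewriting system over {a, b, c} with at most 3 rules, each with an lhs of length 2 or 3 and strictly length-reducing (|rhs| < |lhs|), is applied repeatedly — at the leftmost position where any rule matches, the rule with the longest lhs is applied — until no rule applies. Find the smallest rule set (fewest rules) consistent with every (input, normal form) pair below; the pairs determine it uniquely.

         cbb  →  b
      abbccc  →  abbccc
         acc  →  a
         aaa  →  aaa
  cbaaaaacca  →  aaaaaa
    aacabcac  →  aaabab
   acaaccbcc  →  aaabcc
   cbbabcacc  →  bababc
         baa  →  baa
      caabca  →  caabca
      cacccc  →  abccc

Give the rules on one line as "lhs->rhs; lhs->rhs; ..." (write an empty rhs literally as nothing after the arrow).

ac->a; cac->ab; cb->

  | cbb => b
  | abbccc
  | acc => ac => a
  | aaa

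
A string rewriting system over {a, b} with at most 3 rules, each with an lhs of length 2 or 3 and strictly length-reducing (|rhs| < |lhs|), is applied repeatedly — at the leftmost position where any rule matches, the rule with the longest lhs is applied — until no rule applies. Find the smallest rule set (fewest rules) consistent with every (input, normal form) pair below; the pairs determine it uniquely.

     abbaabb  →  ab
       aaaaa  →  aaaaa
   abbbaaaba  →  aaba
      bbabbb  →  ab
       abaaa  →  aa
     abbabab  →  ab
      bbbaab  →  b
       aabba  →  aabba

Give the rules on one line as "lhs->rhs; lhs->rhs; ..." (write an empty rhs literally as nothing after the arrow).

baa->; bab->a; bbb->b

  | abbaabb => abbb => ab
  | aaaaa
  | abbbaaaba => abaaaba => aaba
  | bbabbb => babb => ab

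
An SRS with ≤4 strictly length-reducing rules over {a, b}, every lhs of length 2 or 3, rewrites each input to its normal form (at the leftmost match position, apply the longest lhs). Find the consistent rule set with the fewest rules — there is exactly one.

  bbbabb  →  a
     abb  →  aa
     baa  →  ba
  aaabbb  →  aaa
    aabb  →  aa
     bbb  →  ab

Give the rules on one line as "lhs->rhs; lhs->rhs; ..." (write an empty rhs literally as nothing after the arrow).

  | bbbabb => ababb => bb => a
  | abb => aa
  | baa => ba
  | aaabbb => aaabb => aaab => aaa

aab->aa; aba->; baa->ba; bb->a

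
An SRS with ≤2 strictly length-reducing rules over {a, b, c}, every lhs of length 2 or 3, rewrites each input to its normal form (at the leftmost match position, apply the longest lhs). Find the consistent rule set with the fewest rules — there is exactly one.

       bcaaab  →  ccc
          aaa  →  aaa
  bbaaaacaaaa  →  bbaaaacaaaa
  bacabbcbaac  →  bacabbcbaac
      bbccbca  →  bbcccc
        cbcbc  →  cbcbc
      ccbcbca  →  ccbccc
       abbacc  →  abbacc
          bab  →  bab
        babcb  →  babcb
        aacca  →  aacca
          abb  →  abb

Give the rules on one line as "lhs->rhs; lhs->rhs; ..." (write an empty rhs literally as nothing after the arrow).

aab->c; bca->cc

  | bcaaab => ccaab => ccc
  | aaa
  | bbaaaacaaaa
  | bacabbcbaac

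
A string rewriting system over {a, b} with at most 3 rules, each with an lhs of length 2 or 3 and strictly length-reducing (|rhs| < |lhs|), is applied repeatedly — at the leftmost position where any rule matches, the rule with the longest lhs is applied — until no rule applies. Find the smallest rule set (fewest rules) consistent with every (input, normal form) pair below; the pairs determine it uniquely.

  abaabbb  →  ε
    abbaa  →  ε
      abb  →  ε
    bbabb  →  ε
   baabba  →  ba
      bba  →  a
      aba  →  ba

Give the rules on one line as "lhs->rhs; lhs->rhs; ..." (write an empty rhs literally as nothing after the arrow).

aa->; ab->b; bb->

  | abaabbb => baabbb => bbbb => bb => ε
  | abbaa => bbaa => aa => ε
  | abb => bb => ε
  | bbabb => abb => bb => ε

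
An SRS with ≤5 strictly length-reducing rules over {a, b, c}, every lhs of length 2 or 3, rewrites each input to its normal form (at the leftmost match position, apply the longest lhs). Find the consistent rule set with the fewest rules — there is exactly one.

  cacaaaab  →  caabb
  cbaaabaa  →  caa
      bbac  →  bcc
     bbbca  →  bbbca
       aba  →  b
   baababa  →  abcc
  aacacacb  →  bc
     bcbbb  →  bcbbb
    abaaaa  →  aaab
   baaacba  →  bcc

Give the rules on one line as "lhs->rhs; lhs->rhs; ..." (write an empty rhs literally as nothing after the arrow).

ac->b; acb->; ba->c; baa->ab

  | cacaaaab => cbaaaab => cabaab => caabb
  | cbaaabaa => cababaa => cacbaa => caa
  | bbac => bcc
  | bbbca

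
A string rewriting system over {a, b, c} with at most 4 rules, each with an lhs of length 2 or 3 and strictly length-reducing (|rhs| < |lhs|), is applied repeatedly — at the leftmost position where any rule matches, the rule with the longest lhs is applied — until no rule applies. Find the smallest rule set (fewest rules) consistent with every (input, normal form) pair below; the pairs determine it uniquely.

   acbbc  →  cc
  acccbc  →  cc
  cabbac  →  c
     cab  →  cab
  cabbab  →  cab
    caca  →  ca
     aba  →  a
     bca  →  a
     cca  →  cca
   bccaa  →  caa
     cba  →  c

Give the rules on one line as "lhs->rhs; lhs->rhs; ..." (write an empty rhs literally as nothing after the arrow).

ac->; ba->; bb->c; bc->

  | acbbc => bbc => cc
  | acccbc => ccbc => cc
  | cabbac => cacac => cac => c
  | cab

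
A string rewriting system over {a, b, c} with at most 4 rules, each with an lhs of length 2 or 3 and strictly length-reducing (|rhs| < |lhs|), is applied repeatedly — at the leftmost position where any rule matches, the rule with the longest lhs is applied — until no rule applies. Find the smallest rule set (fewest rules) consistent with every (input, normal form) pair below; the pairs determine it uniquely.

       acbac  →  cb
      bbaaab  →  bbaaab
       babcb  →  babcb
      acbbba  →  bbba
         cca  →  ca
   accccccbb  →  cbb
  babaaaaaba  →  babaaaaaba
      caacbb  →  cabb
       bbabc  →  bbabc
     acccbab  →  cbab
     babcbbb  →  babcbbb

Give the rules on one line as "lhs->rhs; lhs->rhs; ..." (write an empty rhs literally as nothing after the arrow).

  | acbac => bac => cb
  | bbaaab
  | babcb
  | acbbba => bbba

ac->; bac->cb; cc->c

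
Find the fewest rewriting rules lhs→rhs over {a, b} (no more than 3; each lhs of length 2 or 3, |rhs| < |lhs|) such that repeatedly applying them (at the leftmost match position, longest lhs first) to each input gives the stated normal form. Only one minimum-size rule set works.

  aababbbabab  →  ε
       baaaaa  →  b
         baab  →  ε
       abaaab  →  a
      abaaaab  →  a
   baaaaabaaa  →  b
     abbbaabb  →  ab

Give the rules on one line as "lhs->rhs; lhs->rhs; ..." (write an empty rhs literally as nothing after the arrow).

aa->b; ba->b; bb->

  | aababbbabab => bbabbbabab => abbbabab => ababab => abbab => aab => bb => ε
  | baaaaa => baaaa => baaa => baa => ba => b
  | baab => bab => bb => ε
  | abaaab => abaab => abab => abb => a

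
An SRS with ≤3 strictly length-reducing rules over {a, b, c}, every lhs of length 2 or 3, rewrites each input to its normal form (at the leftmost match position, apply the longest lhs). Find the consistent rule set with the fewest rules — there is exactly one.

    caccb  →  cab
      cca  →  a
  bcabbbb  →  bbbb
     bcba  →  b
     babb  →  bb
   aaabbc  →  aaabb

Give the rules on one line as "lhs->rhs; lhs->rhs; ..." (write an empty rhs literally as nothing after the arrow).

ba->; bc->b; cc->

  | caccb => cab
  | cca => a
  | bcabbbb => babbbb => bbbb
  | bcba => bba => b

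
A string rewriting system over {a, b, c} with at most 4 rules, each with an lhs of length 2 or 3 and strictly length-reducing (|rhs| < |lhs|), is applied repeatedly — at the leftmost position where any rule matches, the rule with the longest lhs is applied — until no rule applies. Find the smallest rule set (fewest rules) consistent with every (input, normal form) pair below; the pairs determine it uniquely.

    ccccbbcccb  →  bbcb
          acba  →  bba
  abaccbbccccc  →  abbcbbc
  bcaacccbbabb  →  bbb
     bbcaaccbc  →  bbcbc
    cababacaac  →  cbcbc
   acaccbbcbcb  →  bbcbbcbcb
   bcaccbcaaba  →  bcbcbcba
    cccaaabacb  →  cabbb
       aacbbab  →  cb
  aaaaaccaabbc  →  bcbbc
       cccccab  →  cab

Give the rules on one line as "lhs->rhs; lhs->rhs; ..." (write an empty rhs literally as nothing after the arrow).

  | ccccbbcccb => ccbbcccb => bbcccb => bbcb
  | acba => bba
  | abaccbbccccc => abbcbbccccc => abbcbbccc => abbcbbc
  | bcaacccbbabb => bccccbbabb => bccbbabb => bbbabb => bbccb => bbb

aa->; ac->b; bab->cc; cc->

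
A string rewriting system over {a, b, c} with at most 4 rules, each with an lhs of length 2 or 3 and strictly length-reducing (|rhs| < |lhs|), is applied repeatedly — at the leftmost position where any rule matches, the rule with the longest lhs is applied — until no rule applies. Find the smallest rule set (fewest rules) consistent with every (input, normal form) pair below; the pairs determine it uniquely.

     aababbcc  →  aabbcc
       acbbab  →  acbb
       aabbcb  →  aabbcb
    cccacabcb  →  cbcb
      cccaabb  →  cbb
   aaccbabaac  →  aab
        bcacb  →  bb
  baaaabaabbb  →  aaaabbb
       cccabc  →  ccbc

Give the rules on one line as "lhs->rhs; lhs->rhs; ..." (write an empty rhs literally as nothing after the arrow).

ba->; ca->; cac->ab

  | aababbcc => aabbcc
  | acbbab => acbb
  | aabbcb
  | cccacabcb => ccababcb => cbabcb => cbcb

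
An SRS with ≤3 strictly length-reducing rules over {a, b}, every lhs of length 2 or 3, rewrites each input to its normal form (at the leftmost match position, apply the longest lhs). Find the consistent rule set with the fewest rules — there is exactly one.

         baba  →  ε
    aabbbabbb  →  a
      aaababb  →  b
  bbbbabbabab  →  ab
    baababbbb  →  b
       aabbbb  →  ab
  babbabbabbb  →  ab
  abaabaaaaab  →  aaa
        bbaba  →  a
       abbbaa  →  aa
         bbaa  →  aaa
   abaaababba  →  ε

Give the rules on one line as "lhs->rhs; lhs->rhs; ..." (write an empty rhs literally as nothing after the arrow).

aab->; ba->; bb->a

  | baba => ba => ε
  | aabbbabbb => bbabbb => aabbb => bb => a
  | aaababb => aabb => b
  | bbbbabbabab => abbabbabab => aaabbabab => ababab => abab => ab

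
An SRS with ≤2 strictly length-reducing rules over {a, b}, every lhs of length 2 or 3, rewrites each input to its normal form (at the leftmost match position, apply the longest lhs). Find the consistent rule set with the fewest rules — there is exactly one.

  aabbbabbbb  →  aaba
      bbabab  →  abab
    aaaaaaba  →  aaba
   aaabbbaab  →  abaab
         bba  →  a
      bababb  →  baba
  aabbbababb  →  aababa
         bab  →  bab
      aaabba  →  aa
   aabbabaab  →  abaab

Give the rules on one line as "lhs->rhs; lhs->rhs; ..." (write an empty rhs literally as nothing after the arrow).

  | aabbbabbbb => aababbbb => aababb => aaba
  | bbabab => abab
  | aaaaaaba => aaaaba => aaba
  | aaabbbaab => abbbaab => abaab

aaa->a; bb->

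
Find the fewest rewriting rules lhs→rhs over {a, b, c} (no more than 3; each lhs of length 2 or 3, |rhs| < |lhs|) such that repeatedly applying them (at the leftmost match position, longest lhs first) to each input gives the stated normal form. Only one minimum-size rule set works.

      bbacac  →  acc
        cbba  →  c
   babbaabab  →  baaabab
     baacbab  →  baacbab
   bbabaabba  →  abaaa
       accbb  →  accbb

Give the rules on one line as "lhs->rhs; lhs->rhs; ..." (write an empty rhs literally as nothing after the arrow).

  | bbacac => acac => acc
  | cbba => ca => c
  | babbaabab => baaabab
  | baacbab

bba->a; ca->c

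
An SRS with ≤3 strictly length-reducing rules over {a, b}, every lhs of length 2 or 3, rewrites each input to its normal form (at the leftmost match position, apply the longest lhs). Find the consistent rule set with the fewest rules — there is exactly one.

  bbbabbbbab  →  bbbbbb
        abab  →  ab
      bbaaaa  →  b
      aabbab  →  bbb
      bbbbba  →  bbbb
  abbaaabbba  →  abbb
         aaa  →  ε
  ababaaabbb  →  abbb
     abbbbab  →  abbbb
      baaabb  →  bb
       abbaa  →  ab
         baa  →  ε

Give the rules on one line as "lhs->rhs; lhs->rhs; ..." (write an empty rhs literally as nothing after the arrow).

  | bbbabbbbab => bbbbbbab => bbbbbb
  | abab => ab
  | bbaaaa => bbaaa => bbaa => bba => b
  | aabbab => bbbab => bbb

aa->b; ba->; baa->ba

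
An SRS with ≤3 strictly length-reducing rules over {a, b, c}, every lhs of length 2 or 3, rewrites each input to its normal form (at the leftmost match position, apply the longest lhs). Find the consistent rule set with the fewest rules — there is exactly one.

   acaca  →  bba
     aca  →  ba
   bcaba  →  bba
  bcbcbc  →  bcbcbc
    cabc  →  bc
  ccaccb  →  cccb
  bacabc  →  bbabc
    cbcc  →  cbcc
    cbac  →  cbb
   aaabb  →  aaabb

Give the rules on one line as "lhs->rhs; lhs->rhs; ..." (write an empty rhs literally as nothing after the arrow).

  | acaca => baca => bba
  | aca => ba
  | bcaba => bba
  | bcbcbc

ac->b; ca->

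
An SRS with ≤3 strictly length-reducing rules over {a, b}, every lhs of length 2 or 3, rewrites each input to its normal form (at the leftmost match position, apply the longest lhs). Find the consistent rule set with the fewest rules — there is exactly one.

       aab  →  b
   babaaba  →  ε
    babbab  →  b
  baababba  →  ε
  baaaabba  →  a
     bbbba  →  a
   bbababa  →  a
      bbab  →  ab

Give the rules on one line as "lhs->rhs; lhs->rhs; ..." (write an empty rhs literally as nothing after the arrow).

aa->; ba->a

  | aab => b
  | babaaba => abaaba => aaaba => aba => aa => ε
  | babbab => abbab => abab => aab => b
  | baababba => aababba => babba => abba => aba => aa => ε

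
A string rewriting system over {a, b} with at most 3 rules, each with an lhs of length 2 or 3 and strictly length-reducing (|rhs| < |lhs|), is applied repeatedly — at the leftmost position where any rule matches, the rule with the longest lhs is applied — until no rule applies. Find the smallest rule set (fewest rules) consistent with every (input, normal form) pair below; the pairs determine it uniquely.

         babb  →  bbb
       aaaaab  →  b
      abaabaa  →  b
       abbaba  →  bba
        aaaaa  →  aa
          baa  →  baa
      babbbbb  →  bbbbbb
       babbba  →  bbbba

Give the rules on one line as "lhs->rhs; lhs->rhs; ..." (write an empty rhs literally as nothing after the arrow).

  | babb => bbb
  | aaaaab => abaab => aab => ab => b
  | abaabaa => aabaa => aaa => ab => b
  | abbaba => bbaba => bba

aaa->ab; ab->b; aba->a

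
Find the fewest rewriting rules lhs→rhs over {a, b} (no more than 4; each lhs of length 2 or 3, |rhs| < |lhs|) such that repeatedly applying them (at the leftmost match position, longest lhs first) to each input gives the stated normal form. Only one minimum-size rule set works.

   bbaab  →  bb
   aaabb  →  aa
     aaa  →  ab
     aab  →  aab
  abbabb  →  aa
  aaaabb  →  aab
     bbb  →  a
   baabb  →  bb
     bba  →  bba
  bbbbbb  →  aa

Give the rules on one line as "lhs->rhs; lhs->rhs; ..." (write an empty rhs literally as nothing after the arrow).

  | bbaab => bb
  | aaabb => abbb => aa
  | aaa => ab
  | aab

aaa->ab; baa->; bab->a; bbb->a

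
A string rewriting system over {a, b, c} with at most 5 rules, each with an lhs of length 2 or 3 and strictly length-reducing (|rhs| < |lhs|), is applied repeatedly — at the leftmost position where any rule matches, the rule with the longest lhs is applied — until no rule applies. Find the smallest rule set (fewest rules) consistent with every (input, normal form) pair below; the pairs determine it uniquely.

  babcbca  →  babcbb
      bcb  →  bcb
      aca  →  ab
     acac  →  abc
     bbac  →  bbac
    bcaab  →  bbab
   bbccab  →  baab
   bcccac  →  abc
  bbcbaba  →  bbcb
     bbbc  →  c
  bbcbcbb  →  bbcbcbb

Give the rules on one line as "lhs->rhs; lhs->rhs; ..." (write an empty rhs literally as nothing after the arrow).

  | babcbca => babcbb
  | bcb
  | aca => ab
  | acac => abc

aba->; bbb->; bcc->a; ca->b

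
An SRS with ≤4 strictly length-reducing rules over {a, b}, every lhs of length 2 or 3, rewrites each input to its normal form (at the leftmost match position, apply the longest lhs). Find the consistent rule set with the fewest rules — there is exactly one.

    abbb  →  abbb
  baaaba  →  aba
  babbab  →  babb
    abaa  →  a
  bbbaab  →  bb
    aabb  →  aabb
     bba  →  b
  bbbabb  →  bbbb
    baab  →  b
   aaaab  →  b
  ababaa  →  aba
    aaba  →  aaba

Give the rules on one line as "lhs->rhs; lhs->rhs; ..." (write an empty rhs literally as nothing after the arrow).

  | abbb
  | baaaba => aba
  | babbab => babb
  | abaa => a

aaa->ba; baa->; bba->b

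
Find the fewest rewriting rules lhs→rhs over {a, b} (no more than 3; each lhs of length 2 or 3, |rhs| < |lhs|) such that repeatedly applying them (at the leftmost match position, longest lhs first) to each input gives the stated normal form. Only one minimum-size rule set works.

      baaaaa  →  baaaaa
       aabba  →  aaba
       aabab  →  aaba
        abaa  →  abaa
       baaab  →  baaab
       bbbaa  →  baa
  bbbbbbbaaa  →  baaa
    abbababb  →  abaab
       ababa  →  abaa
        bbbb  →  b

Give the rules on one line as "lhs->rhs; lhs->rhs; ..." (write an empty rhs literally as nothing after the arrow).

  | baaaaa
  | aabba => aaba
  | aabab => aaba
  | abaa

bab->ba; bb->b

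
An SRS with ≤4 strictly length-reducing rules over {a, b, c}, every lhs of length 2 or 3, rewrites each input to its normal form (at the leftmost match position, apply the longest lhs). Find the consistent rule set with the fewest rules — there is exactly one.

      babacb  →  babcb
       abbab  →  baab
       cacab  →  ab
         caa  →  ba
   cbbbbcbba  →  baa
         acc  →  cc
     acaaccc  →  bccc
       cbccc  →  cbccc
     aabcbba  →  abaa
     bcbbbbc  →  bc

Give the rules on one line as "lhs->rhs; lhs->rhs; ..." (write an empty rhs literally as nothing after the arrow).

abb->ba; ac->c; bb->a; ca->b

  | babacb => babcb
  | abbab => baab
  | cacab => bcab => bbb => ab
  | caa => ba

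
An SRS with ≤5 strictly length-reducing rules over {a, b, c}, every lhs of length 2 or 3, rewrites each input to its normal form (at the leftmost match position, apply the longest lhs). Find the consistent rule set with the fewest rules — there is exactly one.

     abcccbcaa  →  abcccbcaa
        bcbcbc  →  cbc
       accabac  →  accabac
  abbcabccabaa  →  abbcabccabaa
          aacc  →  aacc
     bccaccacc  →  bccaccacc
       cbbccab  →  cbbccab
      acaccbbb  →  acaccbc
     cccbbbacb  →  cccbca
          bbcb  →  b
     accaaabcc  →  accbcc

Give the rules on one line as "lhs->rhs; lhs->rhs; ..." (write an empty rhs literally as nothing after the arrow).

  | abcccbcaa
  | bcbcbc => cbc
  | accabac
  | abbcabccabaa

aaa->; acb->a; bbb->bc; bcb->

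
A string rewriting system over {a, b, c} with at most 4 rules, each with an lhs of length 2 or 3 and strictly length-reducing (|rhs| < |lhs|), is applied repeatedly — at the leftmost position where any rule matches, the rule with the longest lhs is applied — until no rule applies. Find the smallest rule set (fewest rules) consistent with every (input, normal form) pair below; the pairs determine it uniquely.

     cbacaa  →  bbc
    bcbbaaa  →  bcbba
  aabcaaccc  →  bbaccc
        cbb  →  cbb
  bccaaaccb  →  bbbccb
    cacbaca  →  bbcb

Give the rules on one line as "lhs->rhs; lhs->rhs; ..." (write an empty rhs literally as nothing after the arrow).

  | cbacaa => bccaa => bcba => bbc
  | bcbbaaa => bcbba
  | aabcaaccc => bcaaccc => bbaccc
  | cbb

aa->; ca->b; cba->bc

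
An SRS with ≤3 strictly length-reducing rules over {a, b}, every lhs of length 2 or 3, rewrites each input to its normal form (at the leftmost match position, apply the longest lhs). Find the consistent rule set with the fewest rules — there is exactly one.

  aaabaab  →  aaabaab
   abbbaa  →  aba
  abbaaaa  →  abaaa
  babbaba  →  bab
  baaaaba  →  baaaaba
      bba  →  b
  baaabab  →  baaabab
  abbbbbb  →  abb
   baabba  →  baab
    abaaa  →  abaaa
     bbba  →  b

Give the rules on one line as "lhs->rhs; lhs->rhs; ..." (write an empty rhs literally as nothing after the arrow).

  | aaabaab
  | abbbaa => abbaa => aba
  | abbaaaa => abaaa
  | babbaba => babba => bab

bba->b; bbb->bb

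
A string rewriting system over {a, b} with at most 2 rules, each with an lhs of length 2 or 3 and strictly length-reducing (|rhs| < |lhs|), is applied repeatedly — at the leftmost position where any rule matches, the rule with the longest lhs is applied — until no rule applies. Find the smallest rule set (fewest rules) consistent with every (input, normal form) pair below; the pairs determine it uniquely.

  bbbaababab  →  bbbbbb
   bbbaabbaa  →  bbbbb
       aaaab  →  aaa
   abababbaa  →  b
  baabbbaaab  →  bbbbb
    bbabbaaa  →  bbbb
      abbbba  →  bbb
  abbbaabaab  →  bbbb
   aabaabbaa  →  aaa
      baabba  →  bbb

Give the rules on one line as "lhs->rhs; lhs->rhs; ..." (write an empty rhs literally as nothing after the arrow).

  | bbbaababab => bbbababab => bbbbabab => bbbbbab => bbbbbb
  | bbbaabbaa => bbbabbaa => bbbbbaa => bbbbba => bbbbb
  | aaaab => aaa
  | abababbaa => ababbaa => abbaa => baa => ba => b

ab->; ba->b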